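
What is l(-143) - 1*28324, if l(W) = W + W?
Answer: -28610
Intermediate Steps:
l(W) = 2*W
l(-143) - 1*28324 = 2*(-143) - 1*28324 = -286 - 28324 = -28610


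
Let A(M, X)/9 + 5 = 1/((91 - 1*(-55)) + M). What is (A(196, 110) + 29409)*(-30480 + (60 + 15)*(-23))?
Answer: -1891336935/2 ≈ -9.4567e+8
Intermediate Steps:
A(M, X) = -45 + 9/(146 + M) (A(M, X) = -45 + 9/((91 - 1*(-55)) + M) = -45 + 9/((91 + 55) + M) = -45 + 9/(146 + M))
(A(196, 110) + 29409)*(-30480 + (60 + 15)*(-23)) = (9*(-729 - 5*196)/(146 + 196) + 29409)*(-30480 + (60 + 15)*(-23)) = (9*(-729 - 980)/342 + 29409)*(-30480 + 75*(-23)) = (9*(1/342)*(-1709) + 29409)*(-30480 - 1725) = (-1709/38 + 29409)*(-32205) = (1115833/38)*(-32205) = -1891336935/2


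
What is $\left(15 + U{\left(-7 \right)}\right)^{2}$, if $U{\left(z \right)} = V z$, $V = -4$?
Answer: $1849$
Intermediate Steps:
$U{\left(z \right)} = - 4 z$
$\left(15 + U{\left(-7 \right)}\right)^{2} = \left(15 - -28\right)^{2} = \left(15 + 28\right)^{2} = 43^{2} = 1849$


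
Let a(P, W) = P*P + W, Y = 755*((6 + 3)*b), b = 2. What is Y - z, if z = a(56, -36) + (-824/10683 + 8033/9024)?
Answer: 337064400439/32134464 ≈ 10489.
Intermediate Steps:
Y = 13590 (Y = 755*((6 + 3)*2) = 755*(9*2) = 755*18 = 13590)
a(P, W) = W + P² (a(P, W) = P² + W = W + P²)
z = 99642965321/32134464 (z = (-36 + 56²) + (-824/10683 + 8033/9024) = (-36 + 3136) + (-824*1/10683 + 8033*(1/9024)) = 3100 + (-824/10683 + 8033/9024) = 3100 + 26126921/32134464 = 99642965321/32134464 ≈ 3100.8)
Y - z = 13590 - 1*99642965321/32134464 = 13590 - 99642965321/32134464 = 337064400439/32134464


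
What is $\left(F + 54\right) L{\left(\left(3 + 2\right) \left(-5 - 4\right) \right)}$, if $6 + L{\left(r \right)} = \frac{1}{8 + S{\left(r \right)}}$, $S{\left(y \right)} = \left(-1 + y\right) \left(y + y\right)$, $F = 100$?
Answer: $- \frac{1916299}{2074} \approx -923.96$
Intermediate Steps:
$S{\left(y \right)} = 2 y \left(-1 + y\right)$ ($S{\left(y \right)} = \left(-1 + y\right) 2 y = 2 y \left(-1 + y\right)$)
$L{\left(r \right)} = -6 + \frac{1}{8 + 2 r \left(-1 + r\right)}$
$\left(F + 54\right) L{\left(\left(3 + 2\right) \left(-5 - 4\right) \right)} = \left(100 + 54\right) \frac{-47 - 12 \left(3 + 2\right) \left(-5 - 4\right) \left(-1 + \left(3 + 2\right) \left(-5 - 4\right)\right)}{2 \left(4 + \left(3 + 2\right) \left(-5 - 4\right) \left(-1 + \left(3 + 2\right) \left(-5 - 4\right)\right)\right)} = 154 \frac{-47 - 12 \cdot 5 \left(-9\right) \left(-1 + 5 \left(-9\right)\right)}{2 \left(4 + 5 \left(-9\right) \left(-1 + 5 \left(-9\right)\right)\right)} = 154 \frac{-47 - - 540 \left(-1 - 45\right)}{2 \left(4 - 45 \left(-1 - 45\right)\right)} = 154 \frac{-47 - \left(-540\right) \left(-46\right)}{2 \left(4 - -2070\right)} = 154 \frac{-47 - 24840}{2 \left(4 + 2070\right)} = 154 \cdot \frac{1}{2} \cdot \frac{1}{2074} \left(-24887\right) = 154 \left(- \frac{24887}{4148}\right) = - \frac{1916299}{2074}$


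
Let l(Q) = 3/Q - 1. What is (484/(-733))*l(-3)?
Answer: 968/733 ≈ 1.3206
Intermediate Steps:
l(Q) = -1 + 3/Q
(484/(-733))*l(-3) = (484/(-733))*((3 - 1*(-3))/(-3)) = (484*(-1/733))*(-(3 + 3)/3) = -(-484)*6/2199 = -484/733*(-2) = 968/733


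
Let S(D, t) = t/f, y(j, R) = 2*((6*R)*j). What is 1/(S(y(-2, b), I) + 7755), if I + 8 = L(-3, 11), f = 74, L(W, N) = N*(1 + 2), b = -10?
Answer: 74/573895 ≈ 0.00012894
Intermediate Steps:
L(W, N) = 3*N (L(W, N) = N*3 = 3*N)
y(j, R) = 12*R*j (y(j, R) = 2*(6*R*j) = 12*R*j)
I = 25 (I = -8 + 3*11 = -8 + 33 = 25)
S(D, t) = t/74
1/(S(y(-2, b), I) + 7755) = 1/((1/74)*25 + 7755) = 1/(25/74 + 7755) = 1/(573895/74) = 74/573895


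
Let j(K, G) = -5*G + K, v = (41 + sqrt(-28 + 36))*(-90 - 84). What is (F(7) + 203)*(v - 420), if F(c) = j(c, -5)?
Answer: -1775190 - 81780*sqrt(2) ≈ -1.8908e+6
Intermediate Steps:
v = -7134 - 348*sqrt(2) (v = (41 + sqrt(8))*(-174) = (41 + 2*sqrt(2))*(-174) = -7134 - 348*sqrt(2) ≈ -7626.1)
j(K, G) = K - 5*G
F(c) = 25 + c (F(c) = c - 5*(-5) = c + 25 = 25 + c)
(F(7) + 203)*(v - 420) = ((25 + 7) + 203)*((-7134 - 348*sqrt(2)) - 420) = (32 + 203)*(-7554 - 348*sqrt(2)) = 235*(-7554 - 348*sqrt(2)) = -1775190 - 81780*sqrt(2)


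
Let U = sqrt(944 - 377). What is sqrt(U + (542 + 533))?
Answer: sqrt(1075 + 9*sqrt(7)) ≈ 33.148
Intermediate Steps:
U = 9*sqrt(7) (U = sqrt(567) = 9*sqrt(7) ≈ 23.812)
sqrt(U + (542 + 533)) = sqrt(9*sqrt(7) + (542 + 533)) = sqrt(9*sqrt(7) + 1075) = sqrt(1075 + 9*sqrt(7))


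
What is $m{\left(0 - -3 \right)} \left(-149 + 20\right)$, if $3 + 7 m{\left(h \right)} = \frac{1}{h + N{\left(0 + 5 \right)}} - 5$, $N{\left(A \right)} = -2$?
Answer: $129$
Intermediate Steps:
$m{\left(h \right)} = - \frac{8}{7} + \frac{1}{7 \left(-2 + h\right)}$ ($m{\left(h \right)} = - \frac{3}{7} + \frac{\frac{1}{h - 2} - 5}{7} = - \frac{3}{7} + \frac{\frac{1}{-2 + h} - 5}{7} = - \frac{3}{7} + \frac{-5 + \frac{1}{-2 + h}}{7} = - \frac{3}{7} - \left(\frac{5}{7} - \frac{1}{7 \left(-2 + h\right)}\right) = - \frac{8}{7} + \frac{1}{7 \left(-2 + h\right)}$)
$m{\left(0 - -3 \right)} \left(-149 + 20\right) = \frac{17 - 8 \left(0 - -3\right)}{7 \left(-2 + \left(0 - -3\right)\right)} \left(-149 + 20\right) = \frac{17 - 8 \left(0 + 3\right)}{7 \left(-2 + \left(0 + 3\right)\right)} \left(-129\right) = \frac{17 - 24}{7 \left(-2 + 3\right)} \left(-129\right) = \frac{17 - 24}{7 \cdot 1} \left(-129\right) = \frac{1}{7} \cdot 1 \left(-7\right) \left(-129\right) = \left(-1\right) \left(-129\right) = 129$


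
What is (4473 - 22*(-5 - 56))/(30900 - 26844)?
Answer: 5815/4056 ≈ 1.4337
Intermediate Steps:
(4473 - 22*(-5 - 56))/(30900 - 26844) = (4473 - 22*(-61))/4056 = (4473 + 1342)*(1/4056) = 5815*(1/4056) = 5815/4056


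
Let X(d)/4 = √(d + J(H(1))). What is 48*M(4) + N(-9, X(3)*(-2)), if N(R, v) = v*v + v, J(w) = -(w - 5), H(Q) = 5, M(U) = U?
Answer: 384 - 8*√3 ≈ 370.14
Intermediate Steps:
J(w) = 5 - w (J(w) = -(-5 + w) = 5 - w)
X(d) = 4*√d (X(d) = 4*√(d + (5 - 1*5)) = 4*√(d + (5 - 5)) = 4*√(d + 0) = 4*√d)
N(R, v) = v + v² (N(R, v) = v² + v = v + v²)
48*M(4) + N(-9, X(3)*(-2)) = 48*4 + ((4*√3)*(-2))*(1 + (4*√3)*(-2)) = 192 + (-8*√3)*(1 - 8*√3) = 192 - 8*√3*(1 - 8*√3)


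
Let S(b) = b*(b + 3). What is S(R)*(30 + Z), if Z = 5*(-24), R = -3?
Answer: 0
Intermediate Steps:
Z = -120
S(b) = b*(3 + b)
S(R)*(30 + Z) = (-3*(3 - 3))*(30 - 120) = -3*0*(-90) = 0*(-90) = 0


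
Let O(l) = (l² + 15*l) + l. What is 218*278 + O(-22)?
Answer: 60736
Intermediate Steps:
O(l) = l² + 16*l
218*278 + O(-22) = 218*278 - 22*(16 - 22) = 60604 - 22*(-6) = 60604 + 132 = 60736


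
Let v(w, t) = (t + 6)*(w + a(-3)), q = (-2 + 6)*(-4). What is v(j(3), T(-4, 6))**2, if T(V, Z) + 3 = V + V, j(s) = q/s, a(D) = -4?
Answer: 19600/9 ≈ 2177.8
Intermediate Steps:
q = -16 (q = 4*(-4) = -16)
j(s) = -16/s
T(V, Z) = -3 + 2*V (T(V, Z) = -3 + (V + V) = -3 + 2*V)
v(w, t) = (-4 + w)*(6 + t) (v(w, t) = (t + 6)*(w - 4) = (6 + t)*(-4 + w) = (-4 + w)*(6 + t))
v(j(3), T(-4, 6))**2 = (-24 - 4*(-3 + 2*(-4)) + 6*(-16/3) + (-3 + 2*(-4))*(-16/3))**2 = (-24 - 4*(-3 - 8) + 6*(-16*1/3) + (-3 - 8)*(-16*1/3))**2 = (-24 - 4*(-11) + 6*(-16/3) - 11*(-16/3))**2 = (-24 + 44 - 32 + 176/3)**2 = (140/3)**2 = 19600/9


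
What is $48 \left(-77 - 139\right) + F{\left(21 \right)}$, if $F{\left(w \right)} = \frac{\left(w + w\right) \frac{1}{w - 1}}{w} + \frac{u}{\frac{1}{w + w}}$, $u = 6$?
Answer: $- \frac{101159}{10} \approx -10116.0$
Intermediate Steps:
$F{\left(w \right)} = \frac{2}{-1 + w} + 12 w$ ($F{\left(w \right)} = \frac{\left(w + w\right) \frac{1}{w - 1}}{w} + \frac{6}{\frac{1}{w + w}} = \frac{2 w \frac{1}{-1 + w}}{w} + \frac{6}{\frac{1}{2 w}} = \frac{2 w \frac{1}{-1 + w}}{w} + \frac{6}{\frac{1}{2} \frac{1}{w}} = \frac{2}{-1 + w} + 6 \cdot 2 w = \frac{2}{-1 + w} + 12 w$)
$48 \left(-77 - 139\right) + F{\left(21 \right)} = 48 \left(-77 - 139\right) + \frac{2 \left(1 - 126 + 6 \cdot 21^{2}\right)}{-1 + 21} = 48 \left(-77 - 139\right) + \frac{2 \left(1 - 126 + 6 \cdot 441\right)}{20} = 48 \left(-216\right) + 2 \cdot \frac{1}{20} \left(1 - 126 + 2646\right) = -10368 + 2 \cdot \frac{1}{20} \cdot 2521 = -10368 + \frac{2521}{10} = - \frac{101159}{10}$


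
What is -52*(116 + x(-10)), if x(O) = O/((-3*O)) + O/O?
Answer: -18200/3 ≈ -6066.7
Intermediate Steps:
x(O) = 2/3 (x(O) = O*(-1/(3*O)) + 1 = -1/3 + 1 = 2/3)
-52*(116 + x(-10)) = -52*(116 + 2/3) = -52*350/3 = -18200/3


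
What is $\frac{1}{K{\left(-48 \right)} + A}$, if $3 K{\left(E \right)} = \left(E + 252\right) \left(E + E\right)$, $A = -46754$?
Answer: $- \frac{1}{53282} \approx -1.8768 \cdot 10^{-5}$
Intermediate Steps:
$K{\left(E \right)} = \frac{2 E \left(252 + E\right)}{3}$ ($K{\left(E \right)} = \frac{\left(E + 252\right) \left(E + E\right)}{3} = \frac{\left(252 + E\right) 2 E}{3} = \frac{2 E \left(252 + E\right)}{3}$)
$\frac{1}{K{\left(-48 \right)} + A} = \frac{1}{\frac{2}{3} \left(-48\right) \left(252 - 48\right) - 46754} = \frac{1}{\frac{2}{3} \left(-48\right) 204 - 46754} = \frac{1}{-6528 - 46754} = \frac{1}{-53282} = - \frac{1}{53282}$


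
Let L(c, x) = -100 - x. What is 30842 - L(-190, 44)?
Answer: 30986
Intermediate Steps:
30842 - L(-190, 44) = 30842 - (-100 - 1*44) = 30842 - (-100 - 44) = 30842 - 1*(-144) = 30842 + 144 = 30986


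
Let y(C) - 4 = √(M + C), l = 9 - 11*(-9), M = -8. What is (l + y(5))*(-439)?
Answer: -49168 - 439*I*√3 ≈ -49168.0 - 760.37*I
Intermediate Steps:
l = 108 (l = 9 + 99 = 108)
y(C) = 4 + √(-8 + C)
(l + y(5))*(-439) = (108 + (4 + √(-8 + 5)))*(-439) = (108 + (4 + √(-3)))*(-439) = (108 + (4 + I*√3))*(-439) = (112 + I*√3)*(-439) = -49168 - 439*I*√3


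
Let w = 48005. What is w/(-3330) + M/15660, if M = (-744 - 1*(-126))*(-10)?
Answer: -90269/6438 ≈ -14.021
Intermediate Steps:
M = 6180 (M = (-744 + 126)*(-10) = -618*(-10) = 6180)
w/(-3330) + M/15660 = 48005/(-3330) + 6180/15660 = 48005*(-1/3330) + 6180*(1/15660) = -9601/666 + 103/261 = -90269/6438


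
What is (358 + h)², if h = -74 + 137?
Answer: 177241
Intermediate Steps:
h = 63
(358 + h)² = (358 + 63)² = 421² = 177241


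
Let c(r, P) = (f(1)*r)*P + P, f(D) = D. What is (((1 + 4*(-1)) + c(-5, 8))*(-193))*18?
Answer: 121590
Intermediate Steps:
c(r, P) = P + P*r (c(r, P) = (1*r)*P + P = r*P + P = P*r + P = P + P*r)
(((1 + 4*(-1)) + c(-5, 8))*(-193))*18 = (((1 + 4*(-1)) + 8*(1 - 5))*(-193))*18 = (((1 - 4) + 8*(-4))*(-193))*18 = ((-3 - 32)*(-193))*18 = -35*(-193)*18 = 6755*18 = 121590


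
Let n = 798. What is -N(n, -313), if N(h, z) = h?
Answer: -798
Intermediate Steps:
-N(n, -313) = -1*798 = -798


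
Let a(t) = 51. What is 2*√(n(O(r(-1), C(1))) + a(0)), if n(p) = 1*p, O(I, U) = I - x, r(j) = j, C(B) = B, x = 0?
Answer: 10*√2 ≈ 14.142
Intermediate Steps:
O(I, U) = I (O(I, U) = I - 1*0 = I + 0 = I)
n(p) = p
2*√(n(O(r(-1), C(1))) + a(0)) = 2*√(-1 + 51) = 2*√50 = 2*(5*√2) = 10*√2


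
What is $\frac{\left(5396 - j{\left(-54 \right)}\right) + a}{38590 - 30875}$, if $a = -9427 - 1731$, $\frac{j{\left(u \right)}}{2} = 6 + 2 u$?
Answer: $- \frac{5558}{7715} \approx -0.72042$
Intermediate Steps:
$j{\left(u \right)} = 12 + 4 u$ ($j{\left(u \right)} = 2 \left(6 + 2 u\right) = 12 + 4 u$)
$a = -11158$
$\frac{\left(5396 - j{\left(-54 \right)}\right) + a}{38590 - 30875} = \frac{\left(5396 - \left(12 + 4 \left(-54\right)\right)\right) - 11158}{38590 - 30875} = \frac{\left(5396 - \left(12 - 216\right)\right) - 11158}{7715} = \left(\left(5396 - -204\right) - 11158\right) \frac{1}{7715} = \left(\left(5396 + 204\right) - 11158\right) \frac{1}{7715} = \left(5600 - 11158\right) \frac{1}{7715} = \left(-5558\right) \frac{1}{7715} = - \frac{5558}{7715}$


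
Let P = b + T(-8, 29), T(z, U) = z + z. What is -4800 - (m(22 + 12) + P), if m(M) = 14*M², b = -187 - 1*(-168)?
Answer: -20949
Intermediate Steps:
T(z, U) = 2*z
b = -19 (b = -187 + 168 = -19)
P = -35 (P = -19 + 2*(-8) = -19 - 16 = -35)
-4800 - (m(22 + 12) + P) = -4800 - (14*(22 + 12)² - 35) = -4800 - (14*34² - 35) = -4800 - (14*1156 - 35) = -4800 - (16184 - 35) = -4800 - 1*16149 = -4800 - 16149 = -20949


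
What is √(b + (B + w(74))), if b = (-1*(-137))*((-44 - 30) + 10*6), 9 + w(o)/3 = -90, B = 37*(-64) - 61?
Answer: 6*I*√129 ≈ 68.147*I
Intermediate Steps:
B = -2429 (B = -2368 - 61 = -2429)
w(o) = -297 (w(o) = -27 + 3*(-90) = -27 - 270 = -297)
b = -1918 (b = 137*(-74 + 60) = 137*(-14) = -1918)
√(b + (B + w(74))) = √(-1918 + (-2429 - 297)) = √(-1918 - 2726) = √(-4644) = 6*I*√129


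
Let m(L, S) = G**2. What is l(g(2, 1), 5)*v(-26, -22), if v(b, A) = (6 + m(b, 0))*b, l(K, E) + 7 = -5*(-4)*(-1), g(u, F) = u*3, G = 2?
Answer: 7020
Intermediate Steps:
g(u, F) = 3*u
l(K, E) = -27 (l(K, E) = -7 - 5*(-4)*(-1) = -7 + 20*(-1) = -7 - 20 = -27)
m(L, S) = 4 (m(L, S) = 2**2 = 4)
v(b, A) = 10*b (v(b, A) = (6 + 4)*b = 10*b)
l(g(2, 1), 5)*v(-26, -22) = -270*(-26) = -27*(-260) = 7020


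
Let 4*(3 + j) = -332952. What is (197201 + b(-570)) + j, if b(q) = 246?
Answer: 114206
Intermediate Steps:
j = -83241 (j = -3 + (¼)*(-332952) = -3 - 83238 = -83241)
(197201 + b(-570)) + j = (197201 + 246) - 83241 = 197447 - 83241 = 114206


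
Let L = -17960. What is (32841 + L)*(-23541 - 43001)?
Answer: -990211502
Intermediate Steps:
(32841 + L)*(-23541 - 43001) = (32841 - 17960)*(-23541 - 43001) = 14881*(-66542) = -990211502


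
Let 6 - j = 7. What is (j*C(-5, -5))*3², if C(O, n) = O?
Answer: 45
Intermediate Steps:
j = -1 (j = 6 - 1*7 = 6 - 7 = -1)
(j*C(-5, -5))*3² = -1*(-5)*3² = 5*9 = 45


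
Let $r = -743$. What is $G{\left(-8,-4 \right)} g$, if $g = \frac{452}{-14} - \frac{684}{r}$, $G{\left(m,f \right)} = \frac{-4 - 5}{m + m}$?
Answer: $- \frac{734085}{41608} \approx -17.643$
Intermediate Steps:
$G{\left(m,f \right)} = - \frac{9}{2 m}$
$g = - \frac{163130}{5201}$ ($g = \frac{452}{-14} - \frac{684}{-743} = 452 \left(- \frac{1}{14}\right) - - \frac{684}{743} = - \frac{226}{7} + \frac{684}{743} = - \frac{163130}{5201} \approx -31.365$)
$G{\left(-8,-4 \right)} g = - \frac{9}{2 \left(-8\right)} \left(- \frac{163130}{5201}\right) = \left(- \frac{9}{2}\right) \left(- \frac{1}{8}\right) \left(- \frac{163130}{5201}\right) = \frac{9}{16} \left(- \frac{163130}{5201}\right) = - \frac{734085}{41608}$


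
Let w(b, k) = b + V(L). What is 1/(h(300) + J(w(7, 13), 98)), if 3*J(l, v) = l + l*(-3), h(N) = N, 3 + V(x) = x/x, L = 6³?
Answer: 3/890 ≈ 0.0033708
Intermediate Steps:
L = 216
V(x) = -2 (V(x) = -3 + x/x = -3 + 1 = -2)
w(b, k) = -2 + b (w(b, k) = b - 2 = -2 + b)
J(l, v) = -2*l/3 (J(l, v) = (l + l*(-3))/3 = (l - 3*l)/3 = (-2*l)/3 = -2*l/3)
1/(h(300) + J(w(7, 13), 98)) = 1/(300 - 2*(-2 + 7)/3) = 1/(300 - ⅔*5) = 1/(300 - 10/3) = 1/(890/3) = 3/890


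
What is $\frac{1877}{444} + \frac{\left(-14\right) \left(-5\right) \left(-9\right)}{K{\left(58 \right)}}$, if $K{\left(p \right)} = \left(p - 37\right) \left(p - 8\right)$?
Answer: $\frac{8053}{2220} \approx 3.6275$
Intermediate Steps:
$K{\left(p \right)} = \left(-37 + p\right) \left(-8 + p\right)$
$\frac{1877}{444} + \frac{\left(-14\right) \left(-5\right) \left(-9\right)}{K{\left(58 \right)}} = \frac{1877}{444} + \frac{\left(-14\right) \left(-5\right) \left(-9\right)}{296 + 58^{2} - 2610} = 1877 \cdot \frac{1}{444} + \frac{70 \left(-9\right)}{296 + 3364 - 2610} = \frac{1877}{444} - \frac{630}{1050} = \frac{1877}{444} - \frac{3}{5} = \frac{8053}{2220}$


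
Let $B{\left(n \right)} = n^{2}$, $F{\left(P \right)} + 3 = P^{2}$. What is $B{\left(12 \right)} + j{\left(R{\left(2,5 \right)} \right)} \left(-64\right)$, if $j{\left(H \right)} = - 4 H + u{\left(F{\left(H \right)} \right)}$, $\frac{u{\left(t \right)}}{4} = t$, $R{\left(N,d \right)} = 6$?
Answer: $-6768$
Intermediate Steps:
$F{\left(P \right)} = -3 + P^{2}$
$u{\left(t \right)} = 4 t$
$j{\left(H \right)} = -12 - 4 H + 4 H^{2}$ ($j{\left(H \right)} = - 4 H + 4 \left(-3 + H^{2}\right) = - 4 H + \left(-12 + 4 H^{2}\right) = -12 - 4 H + 4 H^{2}$)
$B{\left(12 \right)} + j{\left(R{\left(2,5 \right)} \right)} \left(-64\right) = 12^{2} + \left(-12 - 24 + 4 \cdot 6^{2}\right) \left(-64\right) = 144 + \left(-12 - 24 + 4 \cdot 36\right) \left(-64\right) = 144 + \left(-12 - 24 + 144\right) \left(-64\right) = 144 + 108 \left(-64\right) = 144 - 6912 = -6768$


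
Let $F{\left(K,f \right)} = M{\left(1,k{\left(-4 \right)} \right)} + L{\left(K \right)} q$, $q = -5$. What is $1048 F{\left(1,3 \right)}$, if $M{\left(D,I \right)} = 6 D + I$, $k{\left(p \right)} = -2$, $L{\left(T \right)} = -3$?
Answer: $19912$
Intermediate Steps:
$M{\left(D,I \right)} = I + 6 D$
$F{\left(K,f \right)} = 19$ ($F{\left(K,f \right)} = \left(-2 + 6 \cdot 1\right) - -15 = \left(-2 + 6\right) + 15 = 4 + 15 = 19$)
$1048 F{\left(1,3 \right)} = 1048 \cdot 19 = 19912$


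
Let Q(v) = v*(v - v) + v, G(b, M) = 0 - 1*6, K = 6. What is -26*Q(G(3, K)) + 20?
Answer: 176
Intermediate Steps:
G(b, M) = -6 (G(b, M) = 0 - 6 = -6)
Q(v) = v (Q(v) = v*0 + v = 0 + v = v)
-26*Q(G(3, K)) + 20 = -26*(-6) + 20 = 156 + 20 = 176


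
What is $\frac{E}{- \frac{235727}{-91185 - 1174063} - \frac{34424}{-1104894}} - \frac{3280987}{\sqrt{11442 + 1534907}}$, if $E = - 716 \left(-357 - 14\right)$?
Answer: $\frac{185674905237580416}{152004122545} - \frac{3280987 \sqrt{1546349}}{1546349} \approx 1.2189 \cdot 10^{6}$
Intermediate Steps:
$E = 265636$ ($E = \left(-716\right) \left(-371\right) = 265636$)
$\frac{E}{- \frac{235727}{-91185 - 1174063} - \frac{34424}{-1104894}} - \frac{3280987}{\sqrt{11442 + 1534907}} = \frac{265636}{- \frac{235727}{-91185 - 1174063} - \frac{34424}{-1104894}} - \frac{3280987}{\sqrt{11442 + 1534907}} = \frac{265636}{- \frac{235727}{-91185 - 1174063} - - \frac{17212}{552447}} - \frac{3280987}{\sqrt{1546349}} = \frac{265636}{- \frac{235727}{-1265248} + \frac{17212}{552447}} - 3280987 \frac{\sqrt{1546349}}{1546349} = \frac{265636}{\left(-235727\right) \left(- \frac{1}{1265248}\right) + \frac{17212}{552447}} - \frac{3280987 \sqrt{1546349}}{1546349} = \frac{265636}{\frac{235727}{1265248} + \frac{17212}{552447}} - \frac{3280987 \sqrt{1546349}}{1546349} = \frac{265636}{\frac{152004122545}{698982461856}} - \frac{3280987 \sqrt{1546349}}{1546349} = 265636 \cdot \frac{698982461856}{152004122545} - \frac{3280987 \sqrt{1546349}}{1546349} = \frac{185674905237580416}{152004122545} - \frac{3280987 \sqrt{1546349}}{1546349}$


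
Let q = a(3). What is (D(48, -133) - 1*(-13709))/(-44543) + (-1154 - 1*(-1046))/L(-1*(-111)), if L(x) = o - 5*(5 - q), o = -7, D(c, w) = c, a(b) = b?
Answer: 4576775/757231 ≈ 6.0441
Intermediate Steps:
q = 3
L(x) = -17 (L(x) = -7 - 5*(5 - 1*3) = -7 - 5*(5 - 3) = -7 - 5*2 = -7 - 10 = -17)
(D(48, -133) - 1*(-13709))/(-44543) + (-1154 - 1*(-1046))/L(-1*(-111)) = (48 - 1*(-13709))/(-44543) + (-1154 - 1*(-1046))/(-17) = (48 + 13709)*(-1/44543) + (-1154 + 1046)*(-1/17) = 13757*(-1/44543) - 108*(-1/17) = -13757/44543 + 108/17 = 4576775/757231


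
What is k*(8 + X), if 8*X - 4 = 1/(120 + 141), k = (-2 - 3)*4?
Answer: -88745/522 ≈ -170.01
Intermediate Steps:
k = -20 (k = -5*4 = -20)
X = 1045/2088 (X = 1/2 + 1/(8*(120 + 141)) = 1/2 + (1/8)/261 = 1/2 + (1/8)*(1/261) = 1/2 + 1/2088 = 1045/2088 ≈ 0.50048)
k*(8 + X) = -20*(8 + 1045/2088) = -20*17749/2088 = -88745/522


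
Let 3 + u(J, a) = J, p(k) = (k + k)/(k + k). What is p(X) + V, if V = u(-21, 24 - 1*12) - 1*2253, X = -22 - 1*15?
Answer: -2276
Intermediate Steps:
X = -37 (X = -22 - 15 = -37)
p(k) = 1 (p(k) = (2*k)/((2*k)) = (2*k)*(1/(2*k)) = 1)
u(J, a) = -3 + J
V = -2277 (V = (-3 - 21) - 1*2253 = -24 - 2253 = -2277)
p(X) + V = 1 - 2277 = -2276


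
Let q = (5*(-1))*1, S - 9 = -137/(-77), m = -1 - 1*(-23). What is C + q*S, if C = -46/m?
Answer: -4311/77 ≈ -55.987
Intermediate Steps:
m = 22 (m = -1 + 23 = 22)
S = 830/77 (S = 9 - 137/(-77) = 9 - 137*(-1/77) = 9 + 137/77 = 830/77 ≈ 10.779)
C = -23/11 (C = -46/22 = -46*1/22 = -23/11 ≈ -2.0909)
q = -5 (q = -5*1 = -5)
C + q*S = -23/11 - 5*830/77 = -23/11 - 4150/77 = -4311/77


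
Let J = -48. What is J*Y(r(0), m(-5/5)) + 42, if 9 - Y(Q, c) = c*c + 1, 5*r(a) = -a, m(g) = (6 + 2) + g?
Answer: 2010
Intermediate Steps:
m(g) = 8 + g
r(a) = -a/5 (r(a) = (-a)/5 = -a/5)
Y(Q, c) = 8 - c² (Y(Q, c) = 9 - (c*c + 1) = 9 - (c² + 1) = 9 - (1 + c²) = 9 + (-1 - c²) = 8 - c²)
J*Y(r(0), m(-5/5)) + 42 = -48*(8 - (8 - 5/5)²) + 42 = -48*(8 - (8 - 5*⅕)²) + 42 = -48*(8 - (8 - 1)²) + 42 = -48*(8 - 1*7²) + 42 = -48*(8 - 1*49) + 42 = -48*(8 - 49) + 42 = -48*(-41) + 42 = 1968 + 42 = 2010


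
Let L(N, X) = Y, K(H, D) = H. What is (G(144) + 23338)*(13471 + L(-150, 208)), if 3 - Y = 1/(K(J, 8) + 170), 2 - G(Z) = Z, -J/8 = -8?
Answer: 12189169390/39 ≈ 3.1254e+8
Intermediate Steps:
J = 64 (J = -8*(-8) = 64)
G(Z) = 2 - Z
Y = 701/234 (Y = 3 - 1/(64 + 170) = 3 - 1/234 = 701/234 ≈ 2.9957)
L(N, X) = 701/234
(G(144) + 23338)*(13471 + L(-150, 208)) = ((2 - 1*144) + 23338)*(13471 + 701/234) = ((2 - 144) + 23338)*(3152915/234) = (-142 + 23338)*(3152915/234) = 23196*(3152915/234) = 12189169390/39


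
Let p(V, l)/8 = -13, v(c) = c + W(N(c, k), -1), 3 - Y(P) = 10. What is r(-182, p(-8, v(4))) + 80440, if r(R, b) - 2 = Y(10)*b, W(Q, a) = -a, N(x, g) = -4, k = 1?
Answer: 81170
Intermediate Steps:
Y(P) = -7 (Y(P) = 3 - 1*10 = 3 - 10 = -7)
v(c) = 1 + c (v(c) = c - 1*(-1) = c + 1 = 1 + c)
p(V, l) = -104 (p(V, l) = 8*(-13) = -104)
r(R, b) = 2 - 7*b
r(-182, p(-8, v(4))) + 80440 = (2 - 7*(-104)) + 80440 = (2 + 728) + 80440 = 730 + 80440 = 81170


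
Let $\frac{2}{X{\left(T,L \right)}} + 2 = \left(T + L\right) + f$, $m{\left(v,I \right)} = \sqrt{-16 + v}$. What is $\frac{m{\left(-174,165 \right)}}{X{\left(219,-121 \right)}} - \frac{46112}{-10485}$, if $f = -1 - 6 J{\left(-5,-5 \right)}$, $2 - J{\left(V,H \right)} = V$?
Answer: $\frac{46112}{10485} + \frac{53 i \sqrt{190}}{2} \approx 4.3979 + 365.28 i$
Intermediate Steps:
$J{\left(V,H \right)} = 2 - V$
$f = -43$ ($f = -1 - 6 \left(2 - -5\right) = -1 - 6 \left(2 + 5\right) = -1 - 42 = -43$)
$X{\left(T,L \right)} = \frac{2}{-45 + L + T}$ ($X{\left(T,L \right)} = \frac{2}{-2 - \left(43 - L - T\right)} = \frac{2}{-2 + \left(-43 + L + T\right)} = \frac{2}{-45 + L + T}$)
$\frac{m{\left(-174,165 \right)}}{X{\left(219,-121 \right)}} - \frac{46112}{-10485} = \frac{\sqrt{-16 - 174}}{2 \frac{1}{-45 - 121 + 219}} - \frac{46112}{-10485} = \frac{\sqrt{-190}}{2 \cdot \frac{1}{53}} - - \frac{46112}{10485} = \frac{i \sqrt{190}}{2 \cdot \frac{1}{53}} + \frac{46112}{10485} = \frac{i \sqrt{190}}{\frac{2}{53}} + \frac{46112}{10485} = i \sqrt{190} \cdot \frac{53}{2} + \frac{46112}{10485} = \frac{53 i \sqrt{190}}{2} + \frac{46112}{10485} = \frac{46112}{10485} + \frac{53 i \sqrt{190}}{2}$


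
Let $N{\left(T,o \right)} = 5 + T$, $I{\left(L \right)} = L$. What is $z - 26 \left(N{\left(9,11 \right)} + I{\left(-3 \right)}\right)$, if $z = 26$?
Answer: $-260$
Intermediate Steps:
$z - 26 \left(N{\left(9,11 \right)} + I{\left(-3 \right)}\right) = 26 - 26 \left(\left(5 + 9\right) - 3\right) = 26 - 26 \left(14 - 3\right) = 26 - 286 = -260$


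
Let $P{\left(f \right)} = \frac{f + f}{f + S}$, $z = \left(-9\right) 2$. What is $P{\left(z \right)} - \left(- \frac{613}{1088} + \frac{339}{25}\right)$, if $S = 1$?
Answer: $- \frac{295907}{27200} \approx -10.879$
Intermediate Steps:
$z = -18$
$P{\left(f \right)} = \frac{2 f}{1 + f}$ ($P{\left(f \right)} = \frac{f + f}{f + 1} = \frac{2 f}{1 + f}$)
$P{\left(z \right)} - \left(- \frac{613}{1088} + \frac{339}{25}\right) = 2 \left(-18\right) \frac{1}{1 - 18} - \left(- \frac{613}{1088} + \frac{339}{25}\right) = 2 \left(-18\right) \frac{1}{-17} - \frac{353507}{27200} = 2 \left(-18\right) \left(- \frac{1}{17}\right) + \left(- \frac{339}{25} + \frac{613}{1088}\right) = \frac{36}{17} - \frac{353507}{27200} = - \frac{295907}{27200}$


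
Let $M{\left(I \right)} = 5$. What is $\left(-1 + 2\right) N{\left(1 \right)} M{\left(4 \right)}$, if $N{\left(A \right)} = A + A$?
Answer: $10$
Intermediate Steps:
$N{\left(A \right)} = 2 A$
$\left(-1 + 2\right) N{\left(1 \right)} M{\left(4 \right)} = \left(-1 + 2\right) 2 \cdot 1 \cdot 5 = 1 \cdot 2 \cdot 5 = 2 \cdot 5 = 10$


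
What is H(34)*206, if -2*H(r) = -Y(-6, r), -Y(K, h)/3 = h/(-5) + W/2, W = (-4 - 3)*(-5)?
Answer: -33063/10 ≈ -3306.3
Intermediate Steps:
W = 35 (W = -7*(-5) = 35)
Y(K, h) = -105/2 + 3*h/5 (Y(K, h) = -3*(h/(-5) + 35/2) = -3*(h*(-⅕) + 35*(½)) = -3*(-h/5 + 35/2) = -3*(35/2 - h/5) = -105/2 + 3*h/5)
H(r) = -105/4 + 3*r/10 (H(r) = -(-1)*(-105/2 + 3*r/5)/2 = -(105/2 - 3*r/5)/2 = -105/4 + 3*r/10)
H(34)*206 = (-105/4 + (3/10)*34)*206 = (-105/4 + 51/5)*206 = -321/20*206 = -33063/10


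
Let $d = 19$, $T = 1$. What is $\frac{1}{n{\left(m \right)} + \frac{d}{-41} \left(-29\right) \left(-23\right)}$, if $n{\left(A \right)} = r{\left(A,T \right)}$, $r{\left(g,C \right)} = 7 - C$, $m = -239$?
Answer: $- \frac{41}{12427} \approx -0.0032993$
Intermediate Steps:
$n{\left(A \right)} = 6$ ($n{\left(A \right)} = 7 - 1 = 6$)
$\frac{1}{n{\left(m \right)} + \frac{d}{-41} \left(-29\right) \left(-23\right)} = \frac{1}{6 + \frac{19}{-41} \left(-29\right) \left(-23\right)} = \frac{1}{6 + 19 \left(- \frac{1}{41}\right) \left(-29\right) \left(-23\right)} = \frac{1}{6 + \left(- \frac{19}{41}\right) \left(-29\right) \left(-23\right)} = \frac{1}{6 + \frac{551}{41} \left(-23\right)} = \frac{1}{6 - \frac{12673}{41}} = \frac{1}{- \frac{12427}{41}} = - \frac{41}{12427}$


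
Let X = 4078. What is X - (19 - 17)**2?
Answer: 4074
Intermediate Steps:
X - (19 - 17)**2 = 4078 - (19 - 17)**2 = 4078 - 1*2**2 = 4078 - 1*4 = 4078 - 4 = 4074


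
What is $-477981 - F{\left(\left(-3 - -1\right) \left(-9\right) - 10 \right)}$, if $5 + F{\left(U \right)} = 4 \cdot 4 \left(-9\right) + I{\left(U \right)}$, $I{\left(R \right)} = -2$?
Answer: $-477830$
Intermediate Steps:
$F{\left(U \right)} = -151$ ($F{\left(U \right)} = -5 + \left(4 \cdot 4 \left(-9\right) - 2\right) = -5 + \left(16 \left(-9\right) - 2\right) = -5 - 146 = -151$)
$-477981 - F{\left(\left(-3 - -1\right) \left(-9\right) - 10 \right)} = -477981 - -151 = -477981 + 151 = -477830$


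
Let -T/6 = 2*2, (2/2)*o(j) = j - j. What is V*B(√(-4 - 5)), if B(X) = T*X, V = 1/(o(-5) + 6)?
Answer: -12*I ≈ -12.0*I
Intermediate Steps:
o(j) = 0 (o(j) = j - j = 0)
V = ⅙ (V = 1/(0 + 6) = 1/6 = ⅙ ≈ 0.16667)
T = -24 (T = -12*2 = -6*4 = -24)
B(X) = -24*X
V*B(√(-4 - 5)) = (-24*√(-4 - 5))/6 = (-72*I)/6 = -12*I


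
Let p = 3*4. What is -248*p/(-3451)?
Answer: 2976/3451 ≈ 0.86236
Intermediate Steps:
p = 12
-248*p/(-3451) = -248*12/(-3451) = -2976*(-1/3451) = 2976/3451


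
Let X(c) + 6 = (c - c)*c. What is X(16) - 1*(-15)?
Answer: 9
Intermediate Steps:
X(c) = -6 (X(c) = -6 + (c - c)*c = -6 + 0*c = -6 + 0 = -6)
X(16) - 1*(-15) = -6 - 1*(-15) = -6 + 15 = 9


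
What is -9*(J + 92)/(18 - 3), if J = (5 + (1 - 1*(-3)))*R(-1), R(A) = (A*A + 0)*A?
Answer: -249/5 ≈ -49.800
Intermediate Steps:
R(A) = A³ (R(A) = (A² + 0)*A = A²*A = A³)
J = -9 (J = (5 + (1 - 1*(-3)))*(-1)³ = (5 + (1 + 3))*(-1) = (5 + 4)*(-1) = 9*(-1) = -9)
-9*(J + 92)/(18 - 3) = -9*(-9 + 92)/(18 - 3) = -747/15 = -9*83/15 = -249/5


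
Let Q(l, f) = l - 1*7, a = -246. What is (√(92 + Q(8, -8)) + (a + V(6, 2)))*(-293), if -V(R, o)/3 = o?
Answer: 73836 - 293*√93 ≈ 71010.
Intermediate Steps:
V(R, o) = -3*o
Q(l, f) = -7 + l (Q(l, f) = l - 7 = -7 + l)
(√(92 + Q(8, -8)) + (a + V(6, 2)))*(-293) = (√(92 + (-7 + 8)) + (-246 - 3*2))*(-293) = (√(92 + 1) + (-246 - 6))*(-293) = (√93 - 252)*(-293) = (-252 + √93)*(-293) = 73836 - 293*√93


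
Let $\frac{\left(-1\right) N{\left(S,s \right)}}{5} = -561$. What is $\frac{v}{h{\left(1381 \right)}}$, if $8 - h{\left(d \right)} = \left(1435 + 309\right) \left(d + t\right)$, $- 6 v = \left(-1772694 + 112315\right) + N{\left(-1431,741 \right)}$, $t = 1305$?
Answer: $- \frac{828787}{14053128} \approx -0.058975$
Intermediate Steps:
$N{\left(S,s \right)} = 2805$ ($N{\left(S,s \right)} = \left(-5\right) \left(-561\right) = 2805$)
$v = \frac{828787}{3}$ ($v = - \frac{\left(-1772694 + 112315\right) + 2805}{6} = - \frac{-1660379 + 2805}{6} = \left(- \frac{1}{6}\right) \left(-1657574\right) = \frac{828787}{3} \approx 2.7626 \cdot 10^{5}$)
$h{\left(d \right)} = -2275912 - 1744 d$ ($h{\left(d \right)} = 8 - \left(1435 + 309\right) \left(d + 1305\right) = 8 - 1744 \left(1305 + d\right) = 8 - \left(2275920 + 1744 d\right) = -2275912 - 1744 d$)
$\frac{v}{h{\left(1381 \right)}} = \frac{828787}{3 \left(-2275912 - 2408464\right)} = \frac{828787}{3 \left(-4684376\right)} = \frac{828787}{3} \left(- \frac{1}{4684376}\right) = - \frac{828787}{14053128}$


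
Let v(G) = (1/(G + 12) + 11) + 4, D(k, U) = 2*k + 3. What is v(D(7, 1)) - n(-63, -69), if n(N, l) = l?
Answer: 2437/29 ≈ 84.034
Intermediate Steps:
D(k, U) = 3 + 2*k
v(G) = 15 + 1/(12 + G) (v(G) = (1/(12 + G) + 11) + 4 = (11 + 1/(12 + G)) + 4 = 15 + 1/(12 + G))
v(D(7, 1)) - n(-63, -69) = (181 + 15*(3 + 2*7))/(12 + (3 + 2*7)) - 1*(-69) = (181 + 15*(3 + 14))/(12 + (3 + 14)) + 69 = (181 + 15*17)/(12 + 17) + 69 = (181 + 255)/29 + 69 = (1/29)*436 + 69 = 436/29 + 69 = 2437/29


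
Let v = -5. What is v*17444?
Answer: -87220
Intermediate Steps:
v*17444 = -5*17444 = -87220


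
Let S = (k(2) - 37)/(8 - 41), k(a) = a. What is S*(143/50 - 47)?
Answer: -15449/330 ≈ -46.815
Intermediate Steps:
S = 35/33 (S = (2 - 37)/(8 - 41) = -35/(-33) = -35*(-1/33) = 35/33 ≈ 1.0606)
S*(143/50 - 47) = 35*(143/50 - 47)/33 = (35/33)*(-2207/50) = -15449/330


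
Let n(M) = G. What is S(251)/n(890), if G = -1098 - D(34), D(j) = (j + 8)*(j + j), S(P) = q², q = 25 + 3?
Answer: -392/1977 ≈ -0.19828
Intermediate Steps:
q = 28
S(P) = 784 (S(P) = 28² = 784)
D(j) = 2*j*(8 + j) (D(j) = (8 + j)*(2*j) = 2*j*(8 + j))
G = -3954 (G = -1098 - 2*34*(8 + 34) = -1098 - 2*34*42 = -1098 - 1*2856 = -1098 - 2856 = -3954)
n(M) = -3954
S(251)/n(890) = 784/(-3954) = 784*(-1/3954) = -392/1977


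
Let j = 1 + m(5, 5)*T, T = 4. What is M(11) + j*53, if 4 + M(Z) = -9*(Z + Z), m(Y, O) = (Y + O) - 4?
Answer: 1123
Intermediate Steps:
m(Y, O) = -4 + O + Y (m(Y, O) = (O + Y) - 4 = -4 + O + Y)
M(Z) = -4 - 18*Z (M(Z) = -4 - 9*(Z + Z) = -4 - 18*Z)
j = 25 (j = 1 + (-4 + 5 + 5)*4 = 1 + 6*4 = 1 + 24 = 25)
M(11) + j*53 = (-4 - 18*11) + 25*53 = (-4 - 198) + 1325 = -202 + 1325 = 1123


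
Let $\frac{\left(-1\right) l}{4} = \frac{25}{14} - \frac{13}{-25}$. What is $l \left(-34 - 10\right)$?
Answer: $\frac{71016}{175} \approx 405.81$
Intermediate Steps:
$l = - \frac{1614}{175}$ ($l = - 4 \left(\frac{25}{14} - \frac{13}{-25}\right) = - 4 \left(25 \cdot \frac{1}{14} - - \frac{13}{25}\right) = - 4 \left(\frac{25}{14} + \frac{13}{25}\right) = \left(-4\right) \frac{807}{350} = - \frac{1614}{175} \approx -9.2229$)
$l \left(-34 - 10\right) = - \frac{1614 \left(-34 - 10\right)}{175} = \left(- \frac{1614}{175}\right) \left(-44\right) = \frac{71016}{175}$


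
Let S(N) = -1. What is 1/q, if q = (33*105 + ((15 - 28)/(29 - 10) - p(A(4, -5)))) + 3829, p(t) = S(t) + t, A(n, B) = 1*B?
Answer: 19/138687 ≈ 0.00013700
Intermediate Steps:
A(n, B) = B
p(t) = -1 + t
q = 138687/19 (q = (33*105 + ((15 - 28)/(29 - 10) - (-1 - 5))) + 3829 = (3465 + (-13/19 - 1*(-6))) + 3829 = (3465 + (-13*1/19 + 6)) + 3829 = (3465 + (-13/19 + 6)) + 3829 = (3465 + 101/19) + 3829 = 65936/19 + 3829 = 138687/19 ≈ 7299.3)
1/q = 1/(138687/19) = 19/138687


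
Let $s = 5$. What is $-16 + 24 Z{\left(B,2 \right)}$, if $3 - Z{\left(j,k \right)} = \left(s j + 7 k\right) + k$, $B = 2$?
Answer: $-568$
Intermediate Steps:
$Z{\left(j,k \right)} = 3 - 8 k - 5 j$ ($Z{\left(j,k \right)} = 3 - \left(\left(5 j + 7 k\right) + k\right) = 3 - \left(5 j + 8 k\right) = 3 - 8 k - 5 j$)
$-16 + 24 Z{\left(B,2 \right)} = -16 + 24 \left(3 - 16 - 10\right) = -16 + 24 \left(-23\right) = -16 - 552 = -568$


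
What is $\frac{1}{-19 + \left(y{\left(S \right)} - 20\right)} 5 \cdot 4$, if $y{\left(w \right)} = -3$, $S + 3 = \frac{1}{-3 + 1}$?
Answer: $- \frac{10}{21} \approx -0.47619$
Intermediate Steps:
$S = - \frac{7}{2}$ ($S = -3 + \frac{1}{-3 + 1} = -3 + \frac{1}{-2} = -3 - \frac{1}{2} = - \frac{7}{2} \approx -3.5$)
$\frac{1}{-19 + \left(y{\left(S \right)} - 20\right)} 5 \cdot 4 = \frac{1}{-19 - 23} \cdot 5 \cdot 4 = \frac{1}{-42} \cdot 5 \cdot 4 = \left(- \frac{1}{42}\right) 5 \cdot 4 = \left(- \frac{5}{42}\right) 4 = - \frac{10}{21}$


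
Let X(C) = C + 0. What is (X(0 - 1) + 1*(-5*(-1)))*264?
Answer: 1056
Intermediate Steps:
X(C) = C
(X(0 - 1) + 1*(-5*(-1)))*264 = ((0 - 1) + 1*(-5*(-1)))*264 = (-1 + 1*5)*264 = (-1 + 5)*264 = 4*264 = 1056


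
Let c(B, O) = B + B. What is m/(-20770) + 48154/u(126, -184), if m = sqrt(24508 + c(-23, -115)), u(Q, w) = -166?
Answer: -24077/83 - 9*sqrt(302)/20770 ≈ -290.09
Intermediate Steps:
c(B, O) = 2*B
m = 9*sqrt(302) (m = sqrt(24508 + 2*(-23)) = sqrt(24508 - 46) = sqrt(24462) = 9*sqrt(302) ≈ 156.40)
m/(-20770) + 48154/u(126, -184) = (9*sqrt(302))/(-20770) + 48154/(-166) = (9*sqrt(302))*(-1/20770) + 48154*(-1/166) = -9*sqrt(302)/20770 - 24077/83 = -24077/83 - 9*sqrt(302)/20770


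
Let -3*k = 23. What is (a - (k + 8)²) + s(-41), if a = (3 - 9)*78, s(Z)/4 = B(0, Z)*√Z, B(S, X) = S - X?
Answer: -4213/9 + 164*I*√41 ≈ -468.11 + 1050.1*I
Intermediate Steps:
s(Z) = -4*Z^(3/2) (s(Z) = 4*((0 - Z)*√Z) = 4*((-Z)*√Z) = 4*(-Z^(3/2)) = -4*Z^(3/2))
k = -23/3 (k = -⅓*23 = -23/3 ≈ -7.6667)
a = -468 (a = -6*78 = -468)
(a - (k + 8)²) + s(-41) = (-468 - (-23/3 + 8)²) - (-164)*I*√41 = (-468 - (⅓)²) - (-164)*I*√41 = (-468 - 1*⅑) + 164*I*√41 = (-468 - ⅑) + 164*I*√41 = -4213/9 + 164*I*√41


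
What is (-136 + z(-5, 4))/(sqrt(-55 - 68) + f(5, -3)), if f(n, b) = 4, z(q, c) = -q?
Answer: -524/139 + 131*I*sqrt(123)/139 ≈ -3.7698 + 10.452*I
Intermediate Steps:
(-136 + z(-5, 4))/(sqrt(-55 - 68) + f(5, -3)) = (-136 - 1*(-5))/(sqrt(-55 - 68) + 4) = (-136 + 5)/(sqrt(-123) + 4) = -131/(I*sqrt(123) + 4) = -131/(4 + I*sqrt(123))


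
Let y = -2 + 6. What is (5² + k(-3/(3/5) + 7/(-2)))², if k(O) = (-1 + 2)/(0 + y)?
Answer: 10201/16 ≈ 637.56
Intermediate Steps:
y = 4
k(O) = ¼ (k(O) = (-1 + 2)/(0 + 4) = 1/4 = 1*(¼) = ¼)
(5² + k(-3/(3/5) + 7/(-2)))² = (5² + ¼)² = (25 + ¼)² = (101/4)² = 10201/16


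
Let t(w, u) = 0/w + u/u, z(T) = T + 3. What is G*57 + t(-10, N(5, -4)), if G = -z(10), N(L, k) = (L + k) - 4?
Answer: -740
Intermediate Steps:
z(T) = 3 + T
N(L, k) = -4 + L + k
G = -13 (G = -(3 + 10) = -1*13 = -13)
t(w, u) = 1 (t(w, u) = 0 + 1 = 1)
G*57 + t(-10, N(5, -4)) = -13*57 + 1 = -741 + 1 = -740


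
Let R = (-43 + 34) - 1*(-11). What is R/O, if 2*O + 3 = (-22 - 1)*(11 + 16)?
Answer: -1/156 ≈ -0.0064103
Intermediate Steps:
O = -312 (O = -3/2 + ((-22 - 1)*(11 + 16))/2 = -3/2 + (-23*27)/2 = -3/2 + (½)*(-621) = -3/2 - 621/2 = -312)
R = 2 (R = -9 + 11 = 2)
R/O = 2/(-312) = 2*(-1/312) = -1/156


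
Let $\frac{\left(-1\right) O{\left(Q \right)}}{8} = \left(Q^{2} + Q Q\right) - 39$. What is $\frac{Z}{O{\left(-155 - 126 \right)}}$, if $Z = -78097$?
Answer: $\frac{78097}{1263064} \approx 0.061831$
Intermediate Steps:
$O{\left(Q \right)} = 312 - 16 Q^{2}$ ($O{\left(Q \right)} = - 8 \left(\left(Q^{2} + Q Q\right) - 39\right) = - 8 \left(\left(Q^{2} + Q^{2}\right) - 39\right) = - 8 \left(2 Q^{2} - 39\right) = - 8 \left(-39 + 2 Q^{2}\right) = 312 - 16 Q^{2}$)
$\frac{Z}{O{\left(-155 - 126 \right)}} = - \frac{78097}{312 - 16 \left(-155 - 126\right)^{2}} = - \frac{78097}{312 - 16 \left(-281\right)^{2}} = - \frac{78097}{312 - 1263376} = - \frac{78097}{-1263064} = \left(-78097\right) \left(- \frac{1}{1263064}\right) = \frac{78097}{1263064}$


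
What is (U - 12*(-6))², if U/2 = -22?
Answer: 784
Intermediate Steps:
U = -44 (U = 2*(-22) = -44)
(U - 12*(-6))² = (-44 - 12*(-6))² = (-44 + 72)² = 28² = 784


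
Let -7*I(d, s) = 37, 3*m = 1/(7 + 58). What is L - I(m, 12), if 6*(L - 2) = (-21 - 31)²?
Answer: 9617/21 ≈ 457.95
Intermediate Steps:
m = 1/195 (m = 1/(3*(7 + 58)) = (⅓)/65 = (⅓)*(1/65) = 1/195 ≈ 0.0051282)
I(d, s) = -37/7 (I(d, s) = -⅐*37 = -37/7)
L = 1358/3 (L = 2 + (-21 - 31)²/6 = 2 + (⅙)*(-52)² = 2 + (⅙)*2704 = 2 + 1352/3 = 1358/3 ≈ 452.67)
L - I(m, 12) = 1358/3 - 1*(-37/7) = 1358/3 + 37/7 = 9617/21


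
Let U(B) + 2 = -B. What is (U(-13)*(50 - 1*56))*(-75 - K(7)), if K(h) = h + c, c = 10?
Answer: 6072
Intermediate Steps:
U(B) = -2 - B
K(h) = 10 + h (K(h) = h + 10 = 10 + h)
(U(-13)*(50 - 1*56))*(-75 - K(7)) = ((-2 - 1*(-13))*(50 - 1*56))*(-75 - (10 + 7)) = ((-2 + 13)*(50 - 56))*(-75 - 1*17) = (11*(-6))*(-75 - 17) = -66*(-92) = 6072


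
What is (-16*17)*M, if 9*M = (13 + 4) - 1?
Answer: -4352/9 ≈ -483.56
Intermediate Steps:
M = 16/9 (M = ((13 + 4) - 1)/9 = (17 - 1)/9 = (1/9)*16 = 16/9 ≈ 1.7778)
(-16*17)*M = -16*17*(16/9) = -272*16/9 = -4352/9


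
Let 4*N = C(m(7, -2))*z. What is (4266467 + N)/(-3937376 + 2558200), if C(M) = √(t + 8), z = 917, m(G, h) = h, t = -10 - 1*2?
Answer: -4266467/1379176 - 917*I/2758352 ≈ -3.0935 - 0.00033244*I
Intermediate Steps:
t = -12 (t = -10 - 2 = -12)
C(M) = 2*I (C(M) = √(-12 + 8) = √(-4) = 2*I)
N = 917*I/2 (N = ((2*I)*917)/4 = (1834*I)/4 = 917*I/2 ≈ 458.5*I)
(4266467 + N)/(-3937376 + 2558200) = (4266467 + 917*I/2)/(-3937376 + 2558200) = (4266467 + 917*I/2)/(-1379176) = (4266467 + 917*I/2)*(-1/1379176) = -4266467/1379176 - 917*I/2758352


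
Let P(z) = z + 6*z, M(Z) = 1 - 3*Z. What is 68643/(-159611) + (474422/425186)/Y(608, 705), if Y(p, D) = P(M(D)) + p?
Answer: -207112833717731/481497652973370 ≈ -0.43014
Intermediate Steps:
P(z) = 7*z
Y(p, D) = 7 + p - 21*D (Y(p, D) = 7*(1 - 3*D) + p = (7 - 21*D) + p = 7 + p - 21*D)
68643/(-159611) + (474422/425186)/Y(608, 705) = 68643/(-159611) + (474422/425186)/(7 + 608 - 21*705) = 68643*(-1/159611) + (474422*(1/425186))/(7 + 608 - 14805) = -68643/159611 + (237211/212593)/(-14190) = -68643/159611 + (237211/212593)*(-1/14190) = -68643/159611 - 237211/3016694670 = -207112833717731/481497652973370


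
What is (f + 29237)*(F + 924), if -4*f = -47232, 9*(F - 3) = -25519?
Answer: -704988920/9 ≈ -7.8332e+7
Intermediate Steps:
F = -25492/9 (F = 3 + (⅑)*(-25519) = 3 - 25519/9 = -25492/9 ≈ -2832.4)
f = 11808 (f = -¼*(-47232) = 11808)
(f + 29237)*(F + 924) = (11808 + 29237)*(-25492/9 + 924) = 41045*(-17176/9) = -704988920/9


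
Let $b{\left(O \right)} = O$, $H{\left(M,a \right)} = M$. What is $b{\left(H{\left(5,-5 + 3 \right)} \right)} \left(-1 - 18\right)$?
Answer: $-95$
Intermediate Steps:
$b{\left(H{\left(5,-5 + 3 \right)} \right)} \left(-1 - 18\right) = 5 \left(-1 - 18\right) = 5 \left(-19\right) = -95$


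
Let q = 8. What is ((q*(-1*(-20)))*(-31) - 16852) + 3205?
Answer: -18607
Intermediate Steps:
((q*(-1*(-20)))*(-31) - 16852) + 3205 = ((8*(-1*(-20)))*(-31) - 16852) + 3205 = ((8*20)*(-31) - 16852) + 3205 = (160*(-31) - 16852) + 3205 = (-4960 - 16852) + 3205 = -21812 + 3205 = -18607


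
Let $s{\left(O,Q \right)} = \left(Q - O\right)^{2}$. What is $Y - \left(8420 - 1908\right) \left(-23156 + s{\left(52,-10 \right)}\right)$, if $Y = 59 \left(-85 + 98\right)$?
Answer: $125760511$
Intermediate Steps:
$Y = 767$ ($Y = 59 \cdot 13 = 767$)
$Y - \left(8420 - 1908\right) \left(-23156 + s{\left(52,-10 \right)}\right) = 767 - \left(8420 - 1908\right) \left(-23156 + \left(52 - -10\right)^{2}\right) = 767 - 6512 \left(-23156 + \left(52 + 10\right)^{2}\right) = 767 - 6512 \left(-23156 + 62^{2}\right) = 767 - 6512 \left(-23156 + 3844\right) = 767 - 6512 \left(-19312\right) = 767 - -125759744 = 767 + 125759744 = 125760511$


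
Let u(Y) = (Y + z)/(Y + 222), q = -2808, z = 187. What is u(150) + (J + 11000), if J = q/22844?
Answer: 23371075463/2124492 ≈ 11001.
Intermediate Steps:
u(Y) = (187 + Y)/(222 + Y) (u(Y) = (Y + 187)/(Y + 222) = (187 + Y)/(222 + Y))
J = -702/5711 (J = -2808/22844 = -2808*1/22844 = -702/5711 ≈ -0.12292)
u(150) + (J + 11000) = (187 + 150)/(222 + 150) + (-702/5711 + 11000) = 337/372 + 62820298/5711 = 23371075463/2124492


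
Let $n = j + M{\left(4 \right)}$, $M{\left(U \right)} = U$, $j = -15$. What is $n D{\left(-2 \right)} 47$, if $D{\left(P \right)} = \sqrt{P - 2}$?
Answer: $- 1034 i \approx - 1034.0 i$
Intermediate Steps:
$D{\left(P \right)} = \sqrt{-2 + P}$ ($D{\left(P \right)} = \sqrt{P - 2} = \sqrt{-2 + P}$)
$n = -11$ ($n = -15 + 4 = -11$)
$n D{\left(-2 \right)} 47 = - 11 \sqrt{-2 - 2} \cdot 47 = - 11 \sqrt{-4} \cdot 47 = - 11 \cdot 2 i 47 = - 22 i 47 = - 1034 i$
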